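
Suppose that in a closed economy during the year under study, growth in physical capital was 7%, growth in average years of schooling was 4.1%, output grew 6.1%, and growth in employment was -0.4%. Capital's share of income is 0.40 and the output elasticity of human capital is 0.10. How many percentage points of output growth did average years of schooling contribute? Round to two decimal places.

Contribution = share × growth = 0.1 × 4.1 = 0.41 pp.

0.41 pp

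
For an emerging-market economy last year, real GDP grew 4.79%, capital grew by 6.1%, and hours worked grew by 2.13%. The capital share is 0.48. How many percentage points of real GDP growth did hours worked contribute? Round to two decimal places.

Labor's share = 1 − 0.48 = 0.52.
Contribution = share × growth = 0.52 × 2.13 = 1.1076 pp.

1.11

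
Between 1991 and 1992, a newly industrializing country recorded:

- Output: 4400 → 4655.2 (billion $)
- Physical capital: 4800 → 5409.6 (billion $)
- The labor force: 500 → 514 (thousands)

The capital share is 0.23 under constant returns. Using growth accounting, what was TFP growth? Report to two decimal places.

TFP grew 0.72%.

Output growth = (4655.2 − 4400) / 4400 = 5.8%.
Physical capital growth = (5409.6 − 4800) / 4800 = 12.7%.
The labor force growth = (514 − 500) / 500 = 2.8%.
Labor's share = 1 − 0.23 = 0.77.
Physical capital: 0.23 × 12.7 = 2.921 pp.
The labor force: 0.77 × 2.8 = 2.156 pp.
TFP growth = 5.8 − 5.077 = 0.723%.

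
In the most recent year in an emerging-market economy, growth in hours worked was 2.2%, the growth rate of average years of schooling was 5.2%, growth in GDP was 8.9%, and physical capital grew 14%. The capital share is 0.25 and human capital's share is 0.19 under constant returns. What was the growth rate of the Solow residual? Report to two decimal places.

Labor's share = 1 − 0.25 − 0.19 = 0.56.
Physical capital: 0.25 × 14 = 3.5 pp.
Average years of schooling: 0.19 × 5.2 = 0.988 pp.
Hours worked: 0.56 × 2.2 = 1.232 pp.
TFP growth = 8.9 − 5.72 = 3.18%.

3.18%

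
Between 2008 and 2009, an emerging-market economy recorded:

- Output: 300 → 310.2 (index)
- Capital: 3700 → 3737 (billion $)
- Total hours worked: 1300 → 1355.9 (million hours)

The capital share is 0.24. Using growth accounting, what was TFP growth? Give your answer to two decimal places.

-0.11%

Output growth = (310.2 − 300) / 300 = 3.4%.
Capital growth = (3737 − 3700) / 3700 = 1%.
Total hours worked growth = (1355.9 − 1300) / 1300 = 4.3%.
Labor's share = 1 − 0.24 = 0.76.
Capital: 0.24 × 1 = 0.24 pp.
Total hours worked: 0.76 × 4.3 = 3.268 pp.
TFP growth = 3.4 − 3.508 = -0.108%.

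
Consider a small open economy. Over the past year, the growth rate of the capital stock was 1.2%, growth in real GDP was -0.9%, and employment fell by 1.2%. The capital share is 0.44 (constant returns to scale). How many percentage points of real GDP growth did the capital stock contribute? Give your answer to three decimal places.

0.528

Contribution = share × growth = 0.44 × 1.2 = 0.528 pp.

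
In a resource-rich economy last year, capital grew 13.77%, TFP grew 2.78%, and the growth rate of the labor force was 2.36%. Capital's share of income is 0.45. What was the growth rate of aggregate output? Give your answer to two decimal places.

10.27%

Labor's share = 1 − 0.45 = 0.55.
Capital: 0.45 × 13.77 = 6.1965 pp.
The labor force: 0.55 × 2.36 = 1.298 pp.
Output growth = 2.78 + 7.4945 = 10.2745%.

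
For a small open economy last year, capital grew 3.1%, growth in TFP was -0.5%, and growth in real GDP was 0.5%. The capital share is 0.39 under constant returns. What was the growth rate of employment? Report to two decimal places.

-0.34%

Labor's share = 1 − 0.39 = 0.61.
gY = gA + 0.39×3.1 + 0.61×g.
0.61×g = 0.5 + 0.5 − 1.209 = -0.209.
g = -0.209 / 0.61 = -0.3426%.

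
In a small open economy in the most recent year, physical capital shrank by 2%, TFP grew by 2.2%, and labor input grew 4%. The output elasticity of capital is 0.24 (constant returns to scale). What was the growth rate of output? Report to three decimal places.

4.760%

Labor's share = 1 − 0.24 = 0.76.
Physical capital: 0.24 × (-2) = -0.48 pp.
Labor input: 0.76 × 4 = 3.04 pp.
Output growth = 2.2 + 2.56 = 4.76%.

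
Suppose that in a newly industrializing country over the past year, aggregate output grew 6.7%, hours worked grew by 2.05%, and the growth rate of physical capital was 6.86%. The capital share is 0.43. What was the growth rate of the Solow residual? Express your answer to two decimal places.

The Solow residual growth was 2.58%.

Labor's share = 1 − 0.43 = 0.57.
Physical capital: 0.43 × 6.86 = 2.9498 pp.
Hours worked: 0.57 × 2.05 = 1.1685 pp.
TFP growth = 6.7 − 4.1183 = 2.5817%.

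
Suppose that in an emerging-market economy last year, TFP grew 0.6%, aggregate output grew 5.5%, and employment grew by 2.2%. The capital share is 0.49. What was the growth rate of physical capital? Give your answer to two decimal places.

Physical capital growth was 7.71%.

Labor's share = 1 − 0.49 = 0.51.
gY = gA + 0.51×2.2 + 0.49×g.
0.49×g = 5.5 − 0.6 − 1.122 = 3.778.
g = 3.778 / 0.49 = 7.7102%.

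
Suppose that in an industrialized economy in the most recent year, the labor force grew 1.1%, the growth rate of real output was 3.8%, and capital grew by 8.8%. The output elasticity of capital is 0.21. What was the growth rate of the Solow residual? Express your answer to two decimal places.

1.08%

Labor's share = 1 − 0.21 = 0.79.
Capital: 0.21 × 8.8 = 1.848 pp.
The labor force: 0.79 × 1.1 = 0.869 pp.
TFP growth = 3.8 − 2.717 = 1.083%.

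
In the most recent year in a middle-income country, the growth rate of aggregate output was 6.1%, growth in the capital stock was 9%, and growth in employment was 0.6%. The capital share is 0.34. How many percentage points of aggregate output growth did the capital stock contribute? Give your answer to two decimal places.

3.06 pp

Contribution = share × growth = 0.34 × 9 = 3.06 pp.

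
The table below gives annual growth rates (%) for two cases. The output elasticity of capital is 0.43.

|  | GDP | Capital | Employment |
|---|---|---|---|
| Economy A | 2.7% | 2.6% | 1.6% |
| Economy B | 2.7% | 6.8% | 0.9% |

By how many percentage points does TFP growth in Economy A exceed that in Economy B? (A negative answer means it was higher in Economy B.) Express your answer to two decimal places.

Labor's share = 1 − 0.43 = 0.57.
Economy A: TFP = 2.7 − 1.118 − 0.912 = 0.67%.
Economy B: TFP = 2.7 − 2.924 − 0.513 = -0.737%.
Difference = 0.67 − (-0.737) = 1.407 pp.

1.41 percentage points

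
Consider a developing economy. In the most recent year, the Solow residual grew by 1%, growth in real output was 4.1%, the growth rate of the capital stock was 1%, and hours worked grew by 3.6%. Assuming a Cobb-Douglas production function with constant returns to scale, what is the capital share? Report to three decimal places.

gY = gA + α·gK + (1−α)·gL, so gY − gA − gL = α(gK − gL).
4.1 − 1 − 3.6 = α × (1 − 3.6).
-0.5 = -2.6 α, so α = 0.19231.

α = 0.192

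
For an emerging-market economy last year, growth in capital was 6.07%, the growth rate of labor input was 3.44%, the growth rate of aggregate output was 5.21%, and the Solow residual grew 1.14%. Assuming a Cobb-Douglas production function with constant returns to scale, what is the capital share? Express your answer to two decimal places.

α = 0.24

gY = gA + α·gK + (1−α)·gL, so gY − gA − gL = α(gK − gL).
5.21 − 1.14 − 3.44 = α × (6.07 − 3.44).
0.63 = 2.63 α, so α = 0.2395.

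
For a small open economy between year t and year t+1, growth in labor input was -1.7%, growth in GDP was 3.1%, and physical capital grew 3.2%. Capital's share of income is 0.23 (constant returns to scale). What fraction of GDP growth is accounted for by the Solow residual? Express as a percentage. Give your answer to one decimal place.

Labor's share = 1 − 0.23 = 0.77.
Physical capital: 0.23 × 3.2 = 0.736 pp.
Labor input: 0.77 × (-1.7) = -1.309 pp.
TFP growth = 3.1 + 0.573 = 3.673%.
TFP share of growth = 3.673 / 3.1 × 100 = 118.484%.

The Solow residual accounted for 118.5% of growth.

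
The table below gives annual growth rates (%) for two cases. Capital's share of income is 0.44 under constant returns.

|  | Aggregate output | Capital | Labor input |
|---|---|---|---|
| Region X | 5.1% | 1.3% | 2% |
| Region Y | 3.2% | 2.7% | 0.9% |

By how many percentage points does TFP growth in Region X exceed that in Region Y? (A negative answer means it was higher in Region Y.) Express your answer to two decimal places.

Labor's share = 1 − 0.44 = 0.56.
Region X: TFP = 5.1 − 0.572 − 1.12 = 3.408%.
Region Y: TFP = 3.2 − 1.188 − 0.504 = 1.508%.
Difference = 3.408 − (1.508) = 1.9 pp.

1.90 percentage points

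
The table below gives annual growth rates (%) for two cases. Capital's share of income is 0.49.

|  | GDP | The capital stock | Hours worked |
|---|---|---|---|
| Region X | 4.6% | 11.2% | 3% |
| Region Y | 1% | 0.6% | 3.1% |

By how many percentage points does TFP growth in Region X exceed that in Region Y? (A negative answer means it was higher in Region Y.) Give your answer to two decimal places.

Labor's share = 1 − 0.49 = 0.51.
Region X: TFP = 4.6 − 5.488 − 1.53 = -2.418%.
Region Y: TFP = 1 − 0.294 − 1.581 = -0.875%.
Difference = -2.418 − (-0.875) = -1.543 pp.

-1.54 percentage points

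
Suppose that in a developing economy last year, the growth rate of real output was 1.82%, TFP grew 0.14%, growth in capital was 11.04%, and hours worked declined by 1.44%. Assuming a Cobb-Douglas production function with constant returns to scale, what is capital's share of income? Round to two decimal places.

gY = gA + α·gK + (1−α)·gL, so gY − gA − gL = α(gK − gL).
1.82 − 0.14 + 1.44 = α × (11.04 − (-1.44)).
3.12 = 12.48 α, so α = 0.25.

α = 0.25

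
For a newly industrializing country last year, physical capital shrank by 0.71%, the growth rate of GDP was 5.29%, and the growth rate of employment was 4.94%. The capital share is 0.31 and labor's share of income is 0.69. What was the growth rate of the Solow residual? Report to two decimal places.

The Solow residual growth was 2.10%.

Labor's share = 1 − 0.31 = 0.69.
Physical capital: 0.31 × (-0.71) = -0.2201 pp.
Employment: 0.69 × 4.94 = 3.4086 pp.
TFP growth = 5.29 − 3.1885 = 2.1015%.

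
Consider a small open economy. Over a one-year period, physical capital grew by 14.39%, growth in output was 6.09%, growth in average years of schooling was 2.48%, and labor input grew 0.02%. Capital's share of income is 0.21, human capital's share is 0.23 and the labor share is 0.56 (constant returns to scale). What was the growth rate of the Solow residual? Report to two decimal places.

Labor's share = 1 − 0.21 − 0.23 = 0.56.
Physical capital: 0.21 × 14.39 = 3.0219 pp.
Average years of schooling: 0.23 × 2.48 = 0.5704 pp.
Labor input: 0.56 × 0.02 = 0.0112 pp.
TFP growth = 6.09 − 3.6035 = 2.4865%.

2.49%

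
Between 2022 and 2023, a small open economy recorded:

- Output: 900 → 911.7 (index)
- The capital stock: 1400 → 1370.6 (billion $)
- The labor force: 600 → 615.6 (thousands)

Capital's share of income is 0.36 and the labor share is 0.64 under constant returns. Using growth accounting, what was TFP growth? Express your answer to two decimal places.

0.39%

Output growth = (911.7 − 900) / 900 = 1.3%.
The capital stock growth = (1370.6 − 1400) / 1400 = -2.1%.
The labor force growth = (615.6 − 600) / 600 = 2.6%.
Labor's share = 1 − 0.36 = 0.64.
The capital stock: 0.36 × (-2.1) = -0.756 pp.
The labor force: 0.64 × 2.6 = 1.664 pp.
TFP growth = 1.3 − 0.908 = 0.392%.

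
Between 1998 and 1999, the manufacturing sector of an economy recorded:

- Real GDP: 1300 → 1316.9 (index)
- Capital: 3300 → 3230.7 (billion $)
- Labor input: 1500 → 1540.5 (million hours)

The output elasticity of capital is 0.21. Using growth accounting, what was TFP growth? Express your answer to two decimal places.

Real GDP growth = (1316.9 − 1300) / 1300 = 1.3%.
Capital growth = (3230.7 − 3300) / 3300 = -2.1%.
Labor input growth = (1540.5 − 1500) / 1500 = 2.7%.
Labor's share = 1 − 0.21 = 0.79.
Capital: 0.21 × (-2.1) = -0.441 pp.
Labor input: 0.79 × 2.7 = 2.133 pp.
TFP growth = 1.3 − 1.692 = -0.392%.

-0.39%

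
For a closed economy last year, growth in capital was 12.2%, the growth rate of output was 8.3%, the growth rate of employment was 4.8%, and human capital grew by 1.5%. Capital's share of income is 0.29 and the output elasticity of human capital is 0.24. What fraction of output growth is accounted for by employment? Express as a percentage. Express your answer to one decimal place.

Employment accounted for 27.2% of growth.

Labor's share = 1 − 0.29 − 0.24 = 0.47.
Employment contributed 0.47 × 4.8 = 2.256 pp.
Share of growth = 2.256 / 8.3 × 100 = 27.181%.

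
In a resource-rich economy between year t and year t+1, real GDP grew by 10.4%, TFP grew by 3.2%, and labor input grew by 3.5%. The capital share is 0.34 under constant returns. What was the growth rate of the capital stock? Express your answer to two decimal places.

The capital stock grew 14.38%.

Labor's share = 1 − 0.34 = 0.66.
gY = gA + 0.66×3.5 + 0.34×g.
0.34×g = 10.4 − 3.2 − 2.31 = 4.89.
g = 4.89 / 0.34 = 14.3824%.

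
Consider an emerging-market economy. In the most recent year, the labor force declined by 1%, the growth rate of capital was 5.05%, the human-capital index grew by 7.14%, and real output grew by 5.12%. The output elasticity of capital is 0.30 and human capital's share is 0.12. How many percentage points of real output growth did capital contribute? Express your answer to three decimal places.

Contribution = share × growth = 0.3 × 5.05 = 1.515 pp.

1.515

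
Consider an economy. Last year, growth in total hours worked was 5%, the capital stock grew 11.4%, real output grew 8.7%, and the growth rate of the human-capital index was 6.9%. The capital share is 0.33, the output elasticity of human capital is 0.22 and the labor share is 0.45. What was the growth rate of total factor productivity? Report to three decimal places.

Labor's share = 1 − 0.33 − 0.22 = 0.45.
The capital stock: 0.33 × 11.4 = 3.762 pp.
The human-capital index: 0.22 × 6.9 = 1.518 pp.
Total hours worked: 0.45 × 5 = 2.25 pp.
TFP growth = 8.7 − 7.53 = 1.17%.

1.170%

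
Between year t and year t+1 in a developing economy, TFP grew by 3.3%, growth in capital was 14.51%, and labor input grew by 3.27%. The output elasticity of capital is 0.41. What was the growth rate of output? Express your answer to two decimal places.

Output growth was 11.18%.

Labor's share = 1 − 0.41 = 0.59.
Capital: 0.41 × 14.51 = 5.9491 pp.
Labor input: 0.59 × 3.27 = 1.9293 pp.
Output growth = 3.3 + 7.8784 = 11.1784%.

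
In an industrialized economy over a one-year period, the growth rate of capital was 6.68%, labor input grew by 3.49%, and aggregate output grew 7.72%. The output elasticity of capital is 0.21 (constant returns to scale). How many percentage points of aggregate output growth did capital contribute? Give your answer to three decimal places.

1.403 percentage points

Contribution = share × growth = 0.21 × 6.68 = 1.4028 pp.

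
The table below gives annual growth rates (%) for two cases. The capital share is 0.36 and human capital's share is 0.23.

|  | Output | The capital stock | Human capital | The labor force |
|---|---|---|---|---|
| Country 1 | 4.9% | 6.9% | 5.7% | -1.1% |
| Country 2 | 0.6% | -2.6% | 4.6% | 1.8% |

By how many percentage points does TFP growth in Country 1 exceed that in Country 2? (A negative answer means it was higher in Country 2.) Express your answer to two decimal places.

1.82 percentage points

Labor's share = 1 − 0.36 − 0.23 = 0.41.
Country 1: TFP = 4.9 − 2.484 − 1.311 + 0.451 = 1.556%.
Country 2: TFP = 0.6 + 0.936 − 1.058 − 0.738 = -0.26%.
Difference = 1.556 − (-0.26) = 1.816 pp.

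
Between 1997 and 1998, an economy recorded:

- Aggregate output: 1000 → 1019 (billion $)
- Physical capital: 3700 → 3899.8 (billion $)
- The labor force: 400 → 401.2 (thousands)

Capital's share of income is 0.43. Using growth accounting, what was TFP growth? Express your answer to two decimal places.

-0.59%

Aggregate output growth = (1019 − 1000) / 1000 = 1.9%.
Physical capital growth = (3899.8 − 3700) / 3700 = 5.4%.
The labor force growth = (401.2 − 400) / 400 = 0.3%.
Labor's share = 1 − 0.43 = 0.57.
Physical capital: 0.43 × 5.4 = 2.322 pp.
The labor force: 0.57 × 0.3 = 0.171 pp.
TFP growth = 1.9 − 2.493 = -0.593%.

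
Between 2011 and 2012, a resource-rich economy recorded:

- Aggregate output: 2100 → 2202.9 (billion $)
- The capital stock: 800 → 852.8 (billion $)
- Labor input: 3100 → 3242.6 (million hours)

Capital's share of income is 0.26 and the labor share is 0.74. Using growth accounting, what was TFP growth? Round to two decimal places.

Aggregate output growth = (2202.9 − 2100) / 2100 = 4.9%.
The capital stock growth = (852.8 − 800) / 800 = 6.6%.
Labor input growth = (3242.6 − 3100) / 3100 = 4.6%.
Labor's share = 1 − 0.26 = 0.74.
The capital stock: 0.26 × 6.6 = 1.716 pp.
Labor input: 0.74 × 4.6 = 3.404 pp.
TFP growth = 4.9 − 5.12 = -0.22%.

-0.22%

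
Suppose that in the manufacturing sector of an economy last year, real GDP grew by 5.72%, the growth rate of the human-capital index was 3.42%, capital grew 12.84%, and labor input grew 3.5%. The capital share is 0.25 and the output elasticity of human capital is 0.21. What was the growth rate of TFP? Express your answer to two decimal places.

Labor's share = 1 − 0.25 − 0.21 = 0.54.
Capital: 0.25 × 12.84 = 3.21 pp.
The human-capital index: 0.21 × 3.42 = 0.7182 pp.
Labor input: 0.54 × 3.5 = 1.89 pp.
TFP growth = 5.72 − 5.8182 = -0.0982%.

-0.10%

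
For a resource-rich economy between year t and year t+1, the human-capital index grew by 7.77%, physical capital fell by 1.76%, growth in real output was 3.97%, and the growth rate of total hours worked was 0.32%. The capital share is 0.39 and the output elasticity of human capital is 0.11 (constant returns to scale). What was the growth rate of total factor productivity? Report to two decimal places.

Labor's share = 1 − 0.39 − 0.11 = 0.5.
Physical capital: 0.39 × (-1.76) = -0.6864 pp.
The human-capital index: 0.11 × 7.77 = 0.8547 pp.
Total hours worked: 0.5 × 0.32 = 0.16 pp.
TFP growth = 3.97 − 0.3283 = 3.6417%.

3.64%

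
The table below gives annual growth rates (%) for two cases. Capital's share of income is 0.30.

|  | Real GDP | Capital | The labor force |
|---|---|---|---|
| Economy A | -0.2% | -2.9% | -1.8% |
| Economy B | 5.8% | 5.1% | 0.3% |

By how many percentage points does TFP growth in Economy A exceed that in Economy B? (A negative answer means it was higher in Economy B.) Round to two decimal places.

Labor's share = 1 − 0.3 = 0.7.
Economy A: TFP = -0.2 + 0.87 + 1.26 = 1.93%.
Economy B: TFP = 5.8 − 1.53 − 0.21 = 4.06%.
Difference = 1.93 − (4.06) = -2.13 pp.

-2.13 percentage points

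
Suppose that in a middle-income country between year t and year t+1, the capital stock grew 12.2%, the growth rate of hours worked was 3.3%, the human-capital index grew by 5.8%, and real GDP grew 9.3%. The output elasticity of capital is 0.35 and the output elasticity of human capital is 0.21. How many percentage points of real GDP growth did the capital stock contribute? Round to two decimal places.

Contribution = share × growth = 0.35 × 12.2 = 4.27 pp.

4.27 pp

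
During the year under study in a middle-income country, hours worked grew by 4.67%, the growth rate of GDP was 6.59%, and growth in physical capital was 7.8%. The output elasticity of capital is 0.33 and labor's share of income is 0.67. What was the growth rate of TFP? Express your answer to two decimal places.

0.89%

Labor's share = 1 − 0.33 = 0.67.
Physical capital: 0.33 × 7.8 = 2.574 pp.
Hours worked: 0.67 × 4.67 = 3.1289 pp.
TFP growth = 6.59 − 5.7029 = 0.8871%.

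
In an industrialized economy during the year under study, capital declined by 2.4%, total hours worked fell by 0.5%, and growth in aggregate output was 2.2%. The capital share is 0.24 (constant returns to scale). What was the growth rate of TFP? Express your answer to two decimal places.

3.16%

Labor's share = 1 − 0.24 = 0.76.
Capital: 0.24 × (-2.4) = -0.576 pp.
Total hours worked: 0.76 × (-0.5) = -0.38 pp.
TFP growth = 2.2 + 0.956 = 3.156%.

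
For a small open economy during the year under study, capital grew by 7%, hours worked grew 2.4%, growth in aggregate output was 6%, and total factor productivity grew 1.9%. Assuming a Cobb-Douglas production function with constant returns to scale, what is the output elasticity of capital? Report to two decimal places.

α = 0.37

gY = gA + α·gK + (1−α)·gL, so gY − gA − gL = α(gK − gL).
6 − 1.9 − 2.4 = α × (7 − 2.4).
1.7 = 4.6 α, so α = 0.3696.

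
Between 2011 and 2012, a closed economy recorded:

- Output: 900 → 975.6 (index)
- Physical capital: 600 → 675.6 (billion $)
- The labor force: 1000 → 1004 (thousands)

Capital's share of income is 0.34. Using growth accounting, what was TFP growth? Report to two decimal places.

3.85%

Output growth = (975.6 − 900) / 900 = 8.4%.
Physical capital growth = (675.6 − 600) / 600 = 12.6%.
The labor force growth = (1004 − 1000) / 1000 = 0.4%.
Labor's share = 1 − 0.34 = 0.66.
Physical capital: 0.34 × 12.6 = 4.284 pp.
The labor force: 0.66 × 0.4 = 0.264 pp.
TFP growth = 8.4 − 4.548 = 3.852%.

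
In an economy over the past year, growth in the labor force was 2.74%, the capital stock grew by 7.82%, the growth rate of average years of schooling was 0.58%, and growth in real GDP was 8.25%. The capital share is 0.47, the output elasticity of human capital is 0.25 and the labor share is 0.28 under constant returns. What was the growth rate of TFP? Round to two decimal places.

3.66%

Labor's share = 1 − 0.47 − 0.25 = 0.28.
The capital stock: 0.47 × 7.82 = 3.6754 pp.
Average years of schooling: 0.25 × 0.58 = 0.145 pp.
The labor force: 0.28 × 2.74 = 0.7672 pp.
TFP growth = 8.25 − 4.5876 = 3.6624%.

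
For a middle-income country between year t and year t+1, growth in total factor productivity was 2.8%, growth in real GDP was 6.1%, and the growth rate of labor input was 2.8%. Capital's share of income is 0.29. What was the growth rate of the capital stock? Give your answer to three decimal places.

The capital stock grew 4.524%.

Labor's share = 1 − 0.29 = 0.71.
gY = gA + 0.71×2.8 + 0.29×g.
0.29×g = 6.1 − 2.8 − 1.988 = 1.312.
g = 1.312 / 0.29 = 4.52414%.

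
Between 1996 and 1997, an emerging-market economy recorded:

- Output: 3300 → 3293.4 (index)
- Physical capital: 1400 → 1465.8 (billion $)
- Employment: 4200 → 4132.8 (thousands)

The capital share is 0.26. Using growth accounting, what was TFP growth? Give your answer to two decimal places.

Output growth = (3293.4 − 3300) / 3300 = -0.2%.
Physical capital growth = (1465.8 − 1400) / 1400 = 4.7%.
Employment growth = (4132.8 − 4200) / 4200 = -1.6%.
Labor's share = 1 − 0.26 = 0.74.
Physical capital: 0.26 × 4.7 = 1.222 pp.
Employment: 0.74 × (-1.6) = -1.184 pp.
TFP growth = -0.2 − 0.038 = -0.238%.

-0.24%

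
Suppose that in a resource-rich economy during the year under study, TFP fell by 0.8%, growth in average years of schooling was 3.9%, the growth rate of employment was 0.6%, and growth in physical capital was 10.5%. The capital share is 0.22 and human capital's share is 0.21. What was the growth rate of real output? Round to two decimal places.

2.67%

Labor's share = 1 − 0.22 − 0.21 = 0.57.
Physical capital: 0.22 × 10.5 = 2.31 pp.
Average years of schooling: 0.21 × 3.9 = 0.819 pp.
Employment: 0.57 × 0.6 = 0.342 pp.
Output growth = -0.8 + 3.471 = 2.671%.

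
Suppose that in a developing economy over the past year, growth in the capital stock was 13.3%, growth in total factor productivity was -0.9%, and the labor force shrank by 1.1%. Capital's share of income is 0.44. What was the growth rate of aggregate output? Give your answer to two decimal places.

4.34%

Labor's share = 1 − 0.44 = 0.56.
The capital stock: 0.44 × 13.3 = 5.852 pp.
The labor force: 0.56 × (-1.1) = -0.616 pp.
Output growth = -0.9 + 5.236 = 4.336%.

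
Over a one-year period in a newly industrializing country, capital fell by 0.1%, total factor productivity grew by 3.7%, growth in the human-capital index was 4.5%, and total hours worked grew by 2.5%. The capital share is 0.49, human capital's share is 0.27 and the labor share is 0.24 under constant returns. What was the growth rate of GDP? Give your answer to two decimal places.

Labor's share = 1 − 0.49 − 0.27 = 0.24.
Capital: 0.49 × (-0.1) = -0.049 pp.
The human-capital index: 0.27 × 4.5 = 1.215 pp.
Total hours worked: 0.24 × 2.5 = 0.6 pp.
Output growth = 3.7 + 1.766 = 5.466%.

5.47%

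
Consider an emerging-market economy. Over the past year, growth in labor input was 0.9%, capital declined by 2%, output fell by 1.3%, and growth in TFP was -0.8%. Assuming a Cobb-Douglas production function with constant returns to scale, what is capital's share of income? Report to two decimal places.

gY = gA + α·gK + (1−α)·gL, so gY − gA − gL = α(gK − gL).
-1.3 + 0.8 − 0.9 = α × (-2 − 0.9).
-1.4 = -2.9 α, so α = 0.4828.

0.48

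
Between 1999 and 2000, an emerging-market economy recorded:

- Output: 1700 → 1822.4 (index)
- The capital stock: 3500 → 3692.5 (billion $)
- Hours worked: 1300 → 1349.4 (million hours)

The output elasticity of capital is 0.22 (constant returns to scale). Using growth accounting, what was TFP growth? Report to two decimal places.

Output growth = (1822.4 − 1700) / 1700 = 7.2%.
The capital stock growth = (3692.5 − 3500) / 3500 = 5.5%.
Hours worked growth = (1349.4 − 1300) / 1300 = 3.8%.
Labor's share = 1 − 0.22 = 0.78.
The capital stock: 0.22 × 5.5 = 1.21 pp.
Hours worked: 0.78 × 3.8 = 2.964 pp.
TFP growth = 7.2 − 4.174 = 3.026%.

3.03%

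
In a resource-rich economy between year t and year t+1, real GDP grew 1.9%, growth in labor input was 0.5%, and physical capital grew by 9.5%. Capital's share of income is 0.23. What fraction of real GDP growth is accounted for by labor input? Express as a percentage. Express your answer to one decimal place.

Labor's share = 1 − 0.23 = 0.77.
Labor input contributed 0.77 × 0.5 = 0.385 pp.
Share of growth = 0.385 / 1.9 × 100 = 20.263%.

Labor input accounted for 20.3% of growth.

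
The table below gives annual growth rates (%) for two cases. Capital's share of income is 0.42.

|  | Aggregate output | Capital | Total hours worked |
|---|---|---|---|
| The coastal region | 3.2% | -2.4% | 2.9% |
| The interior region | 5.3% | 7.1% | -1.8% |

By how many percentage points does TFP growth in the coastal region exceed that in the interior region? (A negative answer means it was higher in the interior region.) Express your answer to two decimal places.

Labor's share = 1 − 0.42 = 0.58.
The coastal region: TFP = 3.2 + 1.008 − 1.682 = 2.526%.
The interior region: TFP = 5.3 − 2.982 + 1.044 = 3.362%.
Difference = 2.526 − (3.362) = -0.836 pp.

-0.84 percentage points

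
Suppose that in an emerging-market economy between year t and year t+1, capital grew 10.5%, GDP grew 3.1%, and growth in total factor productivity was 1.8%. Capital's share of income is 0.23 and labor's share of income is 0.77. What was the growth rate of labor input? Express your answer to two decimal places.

Labor's share = 1 − 0.23 = 0.77.
gY = gA + 0.23×10.5 + 0.77×g.
0.77×g = 3.1 − 1.8 − 2.415 = -1.115.
g = -1.115 / 0.77 = -1.4481%.

-1.45%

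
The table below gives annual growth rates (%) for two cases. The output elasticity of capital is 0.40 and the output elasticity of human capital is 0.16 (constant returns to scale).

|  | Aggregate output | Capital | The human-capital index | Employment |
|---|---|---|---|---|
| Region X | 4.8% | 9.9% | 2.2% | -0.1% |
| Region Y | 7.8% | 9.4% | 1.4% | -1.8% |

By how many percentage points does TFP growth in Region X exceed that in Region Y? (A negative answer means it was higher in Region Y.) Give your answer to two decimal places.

Labor's share = 1 − 0.4 − 0.16 = 0.44.
Region X: TFP = 4.8 − 3.96 − 0.352 + 0.044 = 0.532%.
Region Y: TFP = 7.8 − 3.76 − 0.224 + 0.792 = 4.608%.
Difference = 0.532 − (4.608) = -4.076 pp.

-4.08 percentage points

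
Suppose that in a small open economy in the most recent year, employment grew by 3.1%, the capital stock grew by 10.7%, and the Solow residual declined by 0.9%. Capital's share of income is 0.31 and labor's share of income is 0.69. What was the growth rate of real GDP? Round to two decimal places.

4.56%

Labor's share = 1 − 0.31 = 0.69.
The capital stock: 0.31 × 10.7 = 3.317 pp.
Employment: 0.69 × 3.1 = 2.139 pp.
Output growth = -0.9 + 5.456 = 4.556%.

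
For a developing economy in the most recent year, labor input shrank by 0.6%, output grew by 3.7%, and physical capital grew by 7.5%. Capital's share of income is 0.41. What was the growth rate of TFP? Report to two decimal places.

0.98%

Labor's share = 1 − 0.41 = 0.59.
Physical capital: 0.41 × 7.5 = 3.075 pp.
Labor input: 0.59 × (-0.6) = -0.354 pp.
TFP growth = 3.7 − 2.721 = 0.979%.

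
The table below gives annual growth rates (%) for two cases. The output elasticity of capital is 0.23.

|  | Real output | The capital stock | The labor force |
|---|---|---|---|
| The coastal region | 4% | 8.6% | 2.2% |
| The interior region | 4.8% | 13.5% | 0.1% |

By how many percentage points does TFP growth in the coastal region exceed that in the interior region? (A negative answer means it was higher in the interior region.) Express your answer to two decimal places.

-1.29 percentage points

Labor's share = 1 − 0.23 = 0.77.
The coastal region: TFP = 4 − 1.978 − 1.694 = 0.328%.
The interior region: TFP = 4.8 − 3.105 − 0.077 = 1.618%.
Difference = 0.328 − (1.618) = -1.29 pp.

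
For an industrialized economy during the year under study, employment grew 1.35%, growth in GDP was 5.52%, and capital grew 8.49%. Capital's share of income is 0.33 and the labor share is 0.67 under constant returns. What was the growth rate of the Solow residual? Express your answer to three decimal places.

Labor's share = 1 − 0.33 = 0.67.
Capital: 0.33 × 8.49 = 2.8017 pp.
Employment: 0.67 × 1.35 = 0.9045 pp.
TFP growth = 5.52 − 3.7062 = 1.8138%.

The Solow residual grew 1.814%.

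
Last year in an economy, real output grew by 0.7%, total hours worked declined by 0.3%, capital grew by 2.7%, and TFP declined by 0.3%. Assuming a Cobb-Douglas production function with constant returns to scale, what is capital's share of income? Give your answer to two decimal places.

Capital's share of income is 0.43.

gY = gA + α·gK + (1−α)·gL, so gY − gA − gL = α(gK − gL).
0.7 + 0.3 + 0.3 = α × (2.7 − (-0.3)).
1.3 = 3 α, so α = 0.4333.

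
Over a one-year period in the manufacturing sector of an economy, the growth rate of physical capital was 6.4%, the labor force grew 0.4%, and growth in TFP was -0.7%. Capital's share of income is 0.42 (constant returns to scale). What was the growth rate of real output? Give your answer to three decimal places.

2.220%

Labor's share = 1 − 0.42 = 0.58.
Physical capital: 0.42 × 6.4 = 2.688 pp.
The labor force: 0.58 × 0.4 = 0.232 pp.
Output growth = -0.7 + 2.92 = 2.22%.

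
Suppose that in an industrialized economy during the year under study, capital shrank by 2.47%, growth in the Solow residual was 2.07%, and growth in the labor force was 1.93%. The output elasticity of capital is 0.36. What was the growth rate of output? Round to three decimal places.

Output grew 2.416%.

Labor's share = 1 − 0.36 = 0.64.
Capital: 0.36 × (-2.47) = -0.8892 pp.
The labor force: 0.64 × 1.93 = 1.2352 pp.
Output growth = 2.07 + 0.346 = 2.416%.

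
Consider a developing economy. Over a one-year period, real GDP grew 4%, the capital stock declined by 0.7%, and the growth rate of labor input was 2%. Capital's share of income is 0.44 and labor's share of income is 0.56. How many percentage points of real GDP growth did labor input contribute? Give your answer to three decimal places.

Labor's share = 1 − 0.44 = 0.56.
Contribution = share × growth = 0.56 × 2 = 1.12 pp.

1.120 percentage points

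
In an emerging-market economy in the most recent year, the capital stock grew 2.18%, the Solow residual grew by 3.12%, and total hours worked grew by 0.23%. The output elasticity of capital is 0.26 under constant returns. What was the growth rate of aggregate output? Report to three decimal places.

Labor's share = 1 − 0.26 = 0.74.
The capital stock: 0.26 × 2.18 = 0.5668 pp.
Total hours worked: 0.74 × 0.23 = 0.1702 pp.
Output growth = 3.12 + 0.737 = 3.857%.

Aggregate output grew 3.857%.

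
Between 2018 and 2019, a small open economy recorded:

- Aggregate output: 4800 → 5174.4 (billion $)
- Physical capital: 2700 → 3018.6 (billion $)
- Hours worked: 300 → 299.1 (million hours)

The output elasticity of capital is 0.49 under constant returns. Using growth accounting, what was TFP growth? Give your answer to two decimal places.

2.17%

Aggregate output growth = (5174.4 − 4800) / 4800 = 7.8%.
Physical capital growth = (3018.6 − 2700) / 2700 = 11.8%.
Hours worked growth = (299.1 − 300) / 300 = -0.3%.
Labor's share = 1 − 0.49 = 0.51.
Physical capital: 0.49 × 11.8 = 5.782 pp.
Hours worked: 0.51 × (-0.3) = -0.153 pp.
TFP growth = 7.8 − 5.629 = 2.171%.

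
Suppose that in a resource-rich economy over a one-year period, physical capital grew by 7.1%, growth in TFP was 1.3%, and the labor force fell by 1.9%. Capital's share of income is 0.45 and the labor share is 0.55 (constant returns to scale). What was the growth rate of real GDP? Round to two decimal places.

Real GDP growth was 3.45%.

Labor's share = 1 − 0.45 = 0.55.
Physical capital: 0.45 × 7.1 = 3.195 pp.
The labor force: 0.55 × (-1.9) = -1.045 pp.
Output growth = 1.3 + 2.15 = 3.45%.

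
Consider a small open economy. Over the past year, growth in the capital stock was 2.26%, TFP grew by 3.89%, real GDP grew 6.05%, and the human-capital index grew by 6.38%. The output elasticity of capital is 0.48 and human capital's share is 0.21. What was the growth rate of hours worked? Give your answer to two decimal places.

Labor's share = 1 − 0.48 − 0.21 = 0.31.
gY = gA + 0.48×2.26 + 0.21×6.38 + 0.31×g.
0.31×g = 6.05 − 3.89 − 2.4246 = -0.2646.
g = -0.2646 / 0.31 = -0.8535%.

-0.85%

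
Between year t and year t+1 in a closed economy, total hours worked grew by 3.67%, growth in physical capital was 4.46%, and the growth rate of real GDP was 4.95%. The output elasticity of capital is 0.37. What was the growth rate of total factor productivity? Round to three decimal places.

0.988%

Labor's share = 1 − 0.37 = 0.63.
Physical capital: 0.37 × 4.46 = 1.6502 pp.
Total hours worked: 0.63 × 3.67 = 2.3121 pp.
TFP growth = 4.95 − 3.9623 = 0.9877%.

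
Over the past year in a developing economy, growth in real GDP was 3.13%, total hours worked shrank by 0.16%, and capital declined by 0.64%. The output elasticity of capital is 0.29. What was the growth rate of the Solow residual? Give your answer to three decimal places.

Labor's share = 1 − 0.29 = 0.71.
Capital: 0.29 × (-0.64) = -0.1856 pp.
Total hours worked: 0.71 × (-0.16) = -0.1136 pp.
TFP growth = 3.13 + 0.2992 = 3.4292%.

3.429%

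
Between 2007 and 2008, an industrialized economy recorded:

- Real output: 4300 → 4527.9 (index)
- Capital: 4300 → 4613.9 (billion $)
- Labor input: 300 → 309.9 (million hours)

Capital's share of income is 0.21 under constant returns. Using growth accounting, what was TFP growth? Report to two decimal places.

Real output growth = (4527.9 − 4300) / 4300 = 5.3%.
Capital growth = (4613.9 − 4300) / 4300 = 7.3%.
Labor input growth = (309.9 − 300) / 300 = 3.3%.
Labor's share = 1 − 0.21 = 0.79.
Capital: 0.21 × 7.3 = 1.533 pp.
Labor input: 0.79 × 3.3 = 2.607 pp.
TFP growth = 5.3 − 4.14 = 1.16%.

TFP growth was 1.16%.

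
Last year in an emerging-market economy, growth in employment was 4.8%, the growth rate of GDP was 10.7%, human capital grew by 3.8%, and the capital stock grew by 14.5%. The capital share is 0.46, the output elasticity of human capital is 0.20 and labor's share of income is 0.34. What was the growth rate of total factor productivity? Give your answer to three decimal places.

Total factor productivity grew 1.638%.

Labor's share = 1 − 0.46 − 0.2 = 0.34.
The capital stock: 0.46 × 14.5 = 6.67 pp.
Human capital: 0.2 × 3.8 = 0.76 pp.
Employment: 0.34 × 4.8 = 1.632 pp.
TFP growth = 10.7 − 9.062 = 1.638%.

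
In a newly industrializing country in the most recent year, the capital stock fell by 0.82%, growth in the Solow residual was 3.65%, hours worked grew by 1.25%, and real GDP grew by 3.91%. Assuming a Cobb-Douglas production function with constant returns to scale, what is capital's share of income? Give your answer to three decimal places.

Capital's share of income is 0.478.

gY = gA + α·gK + (1−α)·gL, so gY − gA − gL = α(gK − gL).
3.91 − 3.65 − 1.25 = α × (-0.82 − 1.25).
-0.99 = -2.07 α, so α = 0.47826.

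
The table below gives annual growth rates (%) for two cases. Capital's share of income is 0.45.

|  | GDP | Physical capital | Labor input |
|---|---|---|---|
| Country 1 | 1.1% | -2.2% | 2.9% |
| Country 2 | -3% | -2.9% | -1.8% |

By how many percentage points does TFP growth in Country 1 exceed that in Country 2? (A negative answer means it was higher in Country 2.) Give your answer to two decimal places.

Labor's share = 1 − 0.45 = 0.55.
Country 1: TFP = 1.1 + 0.99 − 1.595 = 0.495%.
Country 2: TFP = -3 + 1.305 + 0.99 = -0.705%.
Difference = 0.495 − (-0.705) = 1.2 pp.

1.20 percentage points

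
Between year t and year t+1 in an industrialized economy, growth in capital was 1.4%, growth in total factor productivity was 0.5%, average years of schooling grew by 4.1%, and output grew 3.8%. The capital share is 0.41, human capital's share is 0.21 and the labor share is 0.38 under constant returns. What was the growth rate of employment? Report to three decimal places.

Labor's share = 1 − 0.41 − 0.21 = 0.38.
gY = gA + 0.41×1.4 + 0.21×4.1 + 0.38×g.
0.38×g = 3.8 − 0.5 − 1.435 = 1.865.
g = 1.865 / 0.38 = 4.90789%.

Employment grew 4.908%.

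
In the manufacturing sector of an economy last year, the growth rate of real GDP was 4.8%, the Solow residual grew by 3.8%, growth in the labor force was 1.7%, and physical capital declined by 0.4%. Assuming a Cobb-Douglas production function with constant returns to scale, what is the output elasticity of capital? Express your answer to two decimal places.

The output elasticity of capital is 0.33.

gY = gA + α·gK + (1−α)·gL, so gY − gA − gL = α(gK − gL).
4.8 − 3.8 − 1.7 = α × (-0.4 − 1.7).
-0.7 = -2.1 α, so α = 0.3333.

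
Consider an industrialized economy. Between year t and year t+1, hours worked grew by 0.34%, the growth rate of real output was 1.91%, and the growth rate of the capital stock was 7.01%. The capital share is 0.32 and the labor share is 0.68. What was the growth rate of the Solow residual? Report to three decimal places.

-0.564%

Labor's share = 1 − 0.32 = 0.68.
The capital stock: 0.32 × 7.01 = 2.2432 pp.
Hours worked: 0.68 × 0.34 = 0.2312 pp.
TFP growth = 1.91 − 2.4744 = -0.5644%.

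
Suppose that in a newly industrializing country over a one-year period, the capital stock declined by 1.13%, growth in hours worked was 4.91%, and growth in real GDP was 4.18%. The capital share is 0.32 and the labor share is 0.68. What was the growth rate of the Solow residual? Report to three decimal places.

Labor's share = 1 − 0.32 = 0.68.
The capital stock: 0.32 × (-1.13) = -0.3616 pp.
Hours worked: 0.68 × 4.91 = 3.3388 pp.
TFP growth = 4.18 − 2.9772 = 1.2028%.

1.203%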